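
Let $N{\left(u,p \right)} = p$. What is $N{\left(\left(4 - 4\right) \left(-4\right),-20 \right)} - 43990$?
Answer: $-44010$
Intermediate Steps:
$N{\left(\left(4 - 4\right) \left(-4\right),-20 \right)} - 43990 = -20 - 43990 = -44010$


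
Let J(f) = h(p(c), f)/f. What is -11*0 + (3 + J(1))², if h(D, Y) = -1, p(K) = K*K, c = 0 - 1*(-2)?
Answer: 4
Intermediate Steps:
c = 2 (c = 0 + 2 = 2)
p(K) = K²
J(f) = -1/f
-11*0 + (3 + J(1))² = -11*0 + (3 - 1/1)² = 0 + (3 - 1*1)² = 0 + (3 - 1)² = 0 + 2² = 0 + 4 = 4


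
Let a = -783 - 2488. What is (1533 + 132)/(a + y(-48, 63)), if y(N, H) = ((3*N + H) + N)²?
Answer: 333/2674 ≈ 0.12453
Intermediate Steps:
y(N, H) = (H + 4*N)² (y(N, H) = ((H + 3*N) + N)² = (H + 4*N)²)
a = -3271
(1533 + 132)/(a + y(-48, 63)) = (1533 + 132)/(-3271 + (63 + 4*(-48))²) = 1665/(-3271 + (63 - 192)²) = 1665/(-3271 + (-129)²) = 1665/(-3271 + 16641) = 1665/13370 = 1665*(1/13370) = 333/2674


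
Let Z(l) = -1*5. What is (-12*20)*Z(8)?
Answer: 1200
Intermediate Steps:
Z(l) = -5
(-12*20)*Z(8) = -12*20*(-5) = -240*(-5) = 1200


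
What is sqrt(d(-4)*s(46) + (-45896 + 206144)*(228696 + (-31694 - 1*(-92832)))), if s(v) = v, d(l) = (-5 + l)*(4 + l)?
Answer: 4*sqrt(2902832427) ≈ 2.1551e+5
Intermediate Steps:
sqrt(d(-4)*s(46) + (-45896 + 206144)*(228696 + (-31694 - 1*(-92832)))) = sqrt((-20 + (-4)**2 - 1*(-4))*46 + (-45896 + 206144)*(228696 + (-31694 - 1*(-92832)))) = sqrt((-20 + 16 + 4)*46 + 160248*(228696 + (-31694 + 92832))) = sqrt(0*46 + 160248*(228696 + 61138)) = sqrt(0 + 160248*289834) = sqrt(0 + 46445318832) = sqrt(46445318832) = 4*sqrt(2902832427)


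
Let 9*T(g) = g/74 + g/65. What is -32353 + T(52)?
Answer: -53867467/1665 ≈ -32353.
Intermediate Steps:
T(g) = 139*g/43290 (T(g) = (g/74 + g/65)/9 = (139*g/4810)/9 = 139*g/43290)
-32353 + T(52) = -32353 + (139/43290)*52 = -32353 + 278/1665 = -53867467/1665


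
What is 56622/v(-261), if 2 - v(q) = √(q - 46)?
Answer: 113244/311 + 56622*I*√307/311 ≈ 364.13 + 3190.0*I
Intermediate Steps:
v(q) = 2 - √(-46 + q) (v(q) = 2 - √(q - 46) = 2 - √(-46 + q))
56622/v(-261) = 56622/(2 - √(-46 - 261)) = 56622/(2 - √(-307)) = 56622/(2 - I*√307)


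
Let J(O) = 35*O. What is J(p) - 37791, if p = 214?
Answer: -30301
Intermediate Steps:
J(p) - 37791 = 35*214 - 37791 = 7490 - 37791 = -30301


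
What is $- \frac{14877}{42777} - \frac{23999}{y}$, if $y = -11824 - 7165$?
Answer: $\frac{82678430}{90254717} \approx 0.91606$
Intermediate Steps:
$y = -18989$
$- \frac{14877}{42777} - \frac{23999}{y} = - \frac{14877}{42777} - \frac{23999}{-18989} = \left(-14877\right) \frac{1}{42777} - - \frac{23999}{18989} = - \frac{1653}{4753} + \frac{23999}{18989} = \frac{82678430}{90254717}$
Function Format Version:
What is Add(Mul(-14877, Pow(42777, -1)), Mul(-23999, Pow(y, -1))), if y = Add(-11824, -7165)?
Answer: Rational(82678430, 90254717) ≈ 0.91606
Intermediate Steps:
y = -18989
Add(Mul(-14877, Pow(42777, -1)), Mul(-23999, Pow(y, -1))) = Add(Mul(-14877, Pow(42777, -1)), Mul(-23999, Pow(-18989, -1))) = Add(Mul(-14877, Rational(1, 42777)), Mul(-23999, Rational(-1, 18989))) = Add(Rational(-1653, 4753), Rational(23999, 18989)) = Rational(82678430, 90254717)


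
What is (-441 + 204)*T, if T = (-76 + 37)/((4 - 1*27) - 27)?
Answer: -9243/50 ≈ -184.86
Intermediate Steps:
T = 39/50 (T = -39/((4 - 27) - 27) = -39/(-23 - 27) = -39/(-50) = -39*(-1/50) = 39/50 ≈ 0.78000)
(-441 + 204)*T = (-441 + 204)*(39/50) = -237*39/50 = -9243/50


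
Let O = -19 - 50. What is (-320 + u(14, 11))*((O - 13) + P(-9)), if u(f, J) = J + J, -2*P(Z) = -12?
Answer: 22648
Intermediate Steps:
P(Z) = 6 (P(Z) = -1/2*(-12) = 6)
O = -69
u(f, J) = 2*J
(-320 + u(14, 11))*((O - 13) + P(-9)) = (-320 + 2*11)*((-69 - 13) + 6) = (-320 + 22)*(-82 + 6) = -298*(-76) = 22648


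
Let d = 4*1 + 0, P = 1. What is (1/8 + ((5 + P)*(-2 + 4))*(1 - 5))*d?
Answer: -383/2 ≈ -191.50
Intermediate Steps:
d = 4 (d = 4 + 0 = 4)
(1/8 + ((5 + P)*(-2 + 4))*(1 - 5))*d = (1/8 + ((5 + 1)*(-2 + 4))*(1 - 5))*4 = (1/8 + (6*2)*(-4))*4 = (1/8 + 12*(-4))*4 = (1/8 - 48)*4 = -383/8*4 = -383/2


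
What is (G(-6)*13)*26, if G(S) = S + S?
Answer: -4056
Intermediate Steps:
G(S) = 2*S
(G(-6)*13)*26 = ((2*(-6))*13)*26 = -12*13*26 = -156*26 = -4056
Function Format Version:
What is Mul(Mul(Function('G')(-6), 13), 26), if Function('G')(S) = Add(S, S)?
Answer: -4056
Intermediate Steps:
Function('G')(S) = Mul(2, S)
Mul(Mul(Function('G')(-6), 13), 26) = Mul(Mul(Mul(2, -6), 13), 26) = Mul(Mul(-12, 13), 26) = Mul(-156, 26) = -4056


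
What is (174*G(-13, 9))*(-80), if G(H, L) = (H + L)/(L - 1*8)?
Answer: 55680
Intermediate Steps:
G(H, L) = (H + L)/(-8 + L) (G(H, L) = (H + L)/(L - 8) = (H + L)/(-8 + L))
(174*G(-13, 9))*(-80) = (174*((-13 + 9)/(-8 + 9)))*(-80) = (174*(-4/1))*(-80) = (174*(1*(-4)))*(-80) = (174*(-4))*(-80) = -696*(-80) = 55680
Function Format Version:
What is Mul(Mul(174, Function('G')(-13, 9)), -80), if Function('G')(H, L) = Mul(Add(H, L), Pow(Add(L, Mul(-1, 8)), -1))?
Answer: 55680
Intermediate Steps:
Function('G')(H, L) = Mul(Pow(Add(-8, L), -1), Add(H, L)) (Function('G')(H, L) = Mul(Add(H, L), Pow(Add(L, -8), -1)) = Mul(Add(H, L), Pow(Add(-8, L), -1)) = Mul(Pow(Add(-8, L), -1), Add(H, L)))
Mul(Mul(174, Function('G')(-13, 9)), -80) = Mul(Mul(174, Mul(Pow(Add(-8, 9), -1), Add(-13, 9))), -80) = Mul(Mul(174, Mul(Pow(1, -1), -4)), -80) = Mul(Mul(174, Mul(1, -4)), -80) = Mul(Mul(174, -4), -80) = Mul(-696, -80) = 55680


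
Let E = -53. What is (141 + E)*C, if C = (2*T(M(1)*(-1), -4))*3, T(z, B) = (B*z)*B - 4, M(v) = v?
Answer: -10560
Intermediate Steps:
T(z, B) = -4 + z*B² (T(z, B) = z*B² - 4 = -4 + z*B²)
C = -120 (C = (2*(-4 + (1*(-1))*(-4)²))*3 = (2*(-4 - 1*16))*3 = (2*(-4 - 16))*3 = (2*(-20))*3 = -40*3 = -120)
(141 + E)*C = (141 - 53)*(-120) = 88*(-120) = -10560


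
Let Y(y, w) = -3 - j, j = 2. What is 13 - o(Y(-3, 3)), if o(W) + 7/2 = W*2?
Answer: 53/2 ≈ 26.500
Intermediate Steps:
Y(y, w) = -5 (Y(y, w) = -3 - 1*2 = -3 - 2 = -5)
o(W) = -7/2 + 2*W (o(W) = -7/2 + W*2 = -7/2 + 2*W)
13 - o(Y(-3, 3)) = 13 - (-7/2 + 2*(-5)) = 13 - (-7/2 - 10) = 13 - 1*(-27/2) = 13 + 27/2 = 53/2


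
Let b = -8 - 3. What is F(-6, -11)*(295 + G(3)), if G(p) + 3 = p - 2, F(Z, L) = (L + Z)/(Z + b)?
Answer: 293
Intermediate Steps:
b = -11
F(Z, L) = (L + Z)/(-11 + Z) (F(Z, L) = (L + Z)/(Z - 11) = (L + Z)/(-11 + Z))
G(p) = -5 + p (G(p) = -3 + (p - 2) = -3 + (-2 + p) = -5 + p)
F(-6, -11)*(295 + G(3)) = ((-11 - 6)/(-11 - 6))*(295 + (-5 + 3)) = (-17/(-17))*(295 - 2) = -1/17*(-17)*293 = 1*293 = 293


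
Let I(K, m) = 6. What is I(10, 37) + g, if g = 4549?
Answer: 4555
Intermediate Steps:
I(10, 37) + g = 6 + 4549 = 4555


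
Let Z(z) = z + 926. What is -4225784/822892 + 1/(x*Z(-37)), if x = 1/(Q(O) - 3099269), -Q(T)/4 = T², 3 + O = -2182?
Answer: -652457379383/26126821 ≈ -24973.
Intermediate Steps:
O = -2185 (O = -3 - 2182 = -2185)
Q(T) = -4*T²
Z(z) = 926 + z
x = -1/22196169 (x = 1/(-4*(-2185)² - 3099269) = 1/(-4*4774225 - 3099269) = 1/(-19096900 - 3099269) = 1/(-22196169) = -1/22196169 ≈ -4.5053e-8)
-4225784/822892 + 1/(x*Z(-37)) = -4225784/822892 + 1/((-1/22196169)*(926 - 37)) = -4225784*1/822892 - 22196169/889 = -1056446/205723 - 22196169*1/889 = -1056446/205723 - 22196169/889 = -652457379383/26126821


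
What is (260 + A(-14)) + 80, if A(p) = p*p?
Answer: 536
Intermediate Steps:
A(p) = p**2
(260 + A(-14)) + 80 = (260 + (-14)**2) + 80 = (260 + 196) + 80 = 456 + 80 = 536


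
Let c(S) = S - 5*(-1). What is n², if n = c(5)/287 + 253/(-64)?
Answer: 5179824841/337383424 ≈ 15.353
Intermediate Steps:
c(S) = 5 + S (c(S) = S + 5 = 5 + S)
n = -71971/18368 (n = (5 + 5)/287 + 253/(-64) = 10*(1/287) + 253*(-1/64) = 10/287 - 253/64 = -71971/18368 ≈ -3.9183)
n² = (-71971/18368)² = 5179824841/337383424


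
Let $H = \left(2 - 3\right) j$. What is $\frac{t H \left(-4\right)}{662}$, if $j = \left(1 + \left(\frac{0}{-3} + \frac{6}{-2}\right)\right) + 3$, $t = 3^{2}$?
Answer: $\frac{18}{331} \approx 0.054381$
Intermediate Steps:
$t = 9$
$j = 1$ ($j = \left(1 + \left(0 \left(- \frac{1}{3}\right) + 6 \left(- \frac{1}{2}\right)\right)\right) + 3 = \left(1 + \left(0 - 3\right)\right) + 3 = \left(1 - 3\right) + 3 = -2 + 3 = 1$)
$H = -1$ ($H = \left(2 - 3\right) 1 = \left(-1\right) 1 = -1$)
$\frac{t H \left(-4\right)}{662} = \frac{9 \left(-1\right) \left(-4\right)}{662} = \left(-9\right) \left(-4\right) \frac{1}{662} = 36 \cdot \frac{1}{662} = \frac{18}{331}$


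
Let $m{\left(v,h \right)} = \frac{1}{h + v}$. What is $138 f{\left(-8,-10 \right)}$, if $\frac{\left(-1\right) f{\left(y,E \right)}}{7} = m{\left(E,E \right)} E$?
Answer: $-483$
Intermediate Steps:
$f{\left(y,E \right)} = - \frac{7}{2}$ ($f{\left(y,E \right)} = - 7 \frac{E}{E + E} = - 7 \frac{E}{2 E} = - 7 \frac{1}{2 E} E = \left(-7\right) \frac{1}{2} = - \frac{7}{2}$)
$138 f{\left(-8,-10 \right)} = 138 \left(- \frac{7}{2}\right) = -483$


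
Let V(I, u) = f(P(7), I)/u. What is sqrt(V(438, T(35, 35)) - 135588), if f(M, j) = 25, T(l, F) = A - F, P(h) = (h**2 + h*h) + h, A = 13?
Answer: I*sqrt(65625142)/22 ≈ 368.22*I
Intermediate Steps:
P(h) = h + 2*h**2 (P(h) = (h**2 + h**2) + h = 2*h**2 + h = h + 2*h**2)
T(l, F) = 13 - F
V(I, u) = 25/u
sqrt(V(438, T(35, 35)) - 135588) = sqrt(25/(13 - 1*35) - 135588) = sqrt(25/(13 - 35) - 135588) = sqrt(25/(-22) - 135588) = sqrt(25*(-1/22) - 135588) = sqrt(-25/22 - 135588) = sqrt(-2982961/22) = I*sqrt(65625142)/22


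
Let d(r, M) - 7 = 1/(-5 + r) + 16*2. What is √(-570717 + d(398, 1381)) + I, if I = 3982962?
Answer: 3982962 + I*√88140646029/393 ≈ 3.983e+6 + 755.43*I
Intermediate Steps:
d(r, M) = 39 + 1/(-5 + r) (d(r, M) = 7 + (1/(-5 + r) + 16*2) = 7 + (1/(-5 + r) + 32) = 7 + (32 + 1/(-5 + r)) = 39 + 1/(-5 + r))
√(-570717 + d(398, 1381)) + I = √(-570717 + (-194 + 39*398)/(-5 + 398)) + 3982962 = √(-570717 + (-194 + 15522)/393) + 3982962 = √(-570717 + (1/393)*15328) + 3982962 = √(-570717 + 15328/393) + 3982962 = √(-224276453/393) + 3982962 = I*√88140646029/393 + 3982962 = 3982962 + I*√88140646029/393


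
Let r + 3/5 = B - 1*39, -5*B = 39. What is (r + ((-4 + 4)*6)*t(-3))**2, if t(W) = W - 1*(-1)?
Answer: 56169/25 ≈ 2246.8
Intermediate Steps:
B = -39/5 (B = -1/5*39 = -39/5 ≈ -7.8000)
t(W) = 1 + W (t(W) = W + 1 = 1 + W)
r = -237/5 (r = -3/5 + (-39/5 - 1*39) = -3/5 + (-39/5 - 39) = -3/5 - 234/5 = -237/5 ≈ -47.400)
(r + ((-4 + 4)*6)*t(-3))**2 = (-237/5 + ((-4 + 4)*6)*(1 - 3))**2 = (-237/5 + (0*6)*(-2))**2 = (-237/5 + 0*(-2))**2 = (-237/5 + 0)**2 = (-237/5)**2 = 56169/25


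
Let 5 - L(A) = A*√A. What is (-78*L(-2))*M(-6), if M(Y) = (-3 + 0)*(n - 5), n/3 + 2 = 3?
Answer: -2340 - 936*I*√2 ≈ -2340.0 - 1323.7*I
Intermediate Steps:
n = 3 (n = -6 + 3*3 = -6 + 9 = 3)
M(Y) = 6 (M(Y) = (-3 + 0)*(3 - 5) = -3*(-2) = 6)
L(A) = 5 - A^(3/2) (L(A) = 5 - A*√A = 5 - A^(3/2))
(-78*L(-2))*M(-6) = -78*(5 - (-2)^(3/2))*6 = -78*(5 - (-2)*I*√2)*6 = -78*(5 + 2*I*√2)*6 = (-390 - 156*I*√2)*6 = -2340 - 936*I*√2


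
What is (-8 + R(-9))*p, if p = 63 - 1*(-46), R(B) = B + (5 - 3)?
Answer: -1635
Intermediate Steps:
R(B) = 2 + B (R(B) = B + 2 = 2 + B)
p = 109 (p = 63 + 46 = 109)
(-8 + R(-9))*p = (-8 + (2 - 9))*109 = (-8 - 7)*109 = -15*109 = -1635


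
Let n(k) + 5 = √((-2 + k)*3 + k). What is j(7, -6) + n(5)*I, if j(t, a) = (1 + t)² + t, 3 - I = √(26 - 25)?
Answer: 61 + 2*√14 ≈ 68.483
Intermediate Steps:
n(k) = -5 + √(-6 + 4*k) (n(k) = -5 + √((-2 + k)*3 + k) = -5 + √((-6 + 3*k) + k) = -5 + √(-6 + 4*k))
I = 2 (I = 3 - √(26 - 25) = 3 - √1 = 3 - 1*1 = 3 - 1 = 2)
j(t, a) = t + (1 + t)²
j(7, -6) + n(5)*I = (7 + (1 + 7)²) + (-5 + √(-6 + 4*5))*2 = (7 + 8²) + (-5 + √(-6 + 20))*2 = (7 + 64) + (-5 + √14)*2 = 71 + (-10 + 2*√14) = 61 + 2*√14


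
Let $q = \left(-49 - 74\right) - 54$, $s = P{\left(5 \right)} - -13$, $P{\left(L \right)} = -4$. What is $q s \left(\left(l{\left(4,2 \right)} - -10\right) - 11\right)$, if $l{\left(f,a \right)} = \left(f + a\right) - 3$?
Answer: $-3186$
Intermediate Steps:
$l{\left(f,a \right)} = -3 + a + f$ ($l{\left(f,a \right)} = \left(a + f\right) - 3 = -3 + a + f$)
$s = 9$ ($s = -4 - -13 = -4 + 13 = 9$)
$q = -177$ ($q = -123 - 54 = -177$)
$q s \left(\left(l{\left(4,2 \right)} - -10\right) - 11\right) = - 177 \cdot 9 \left(\left(\left(-3 + 2 + 4\right) - -10\right) - 11\right) = - 177 \cdot 9 \left(\left(3 + 10\right) - 11\right) = - 177 \cdot 9 \left(13 - 11\right) = - 177 \cdot 9 \cdot 2 = \left(-177\right) 18 = -3186$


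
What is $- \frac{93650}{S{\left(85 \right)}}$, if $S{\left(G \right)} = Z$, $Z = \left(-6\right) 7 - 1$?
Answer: $\frac{93650}{43} \approx 2177.9$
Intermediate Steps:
$Z = -43$ ($Z = -42 - 1 = -43$)
$S{\left(G \right)} = -43$
$- \frac{93650}{S{\left(85 \right)}} = - \frac{93650}{-43} = \left(-93650\right) \left(- \frac{1}{43}\right) = \frac{93650}{43}$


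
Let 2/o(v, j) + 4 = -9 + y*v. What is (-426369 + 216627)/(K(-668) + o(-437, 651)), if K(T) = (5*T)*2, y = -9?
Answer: 411094320/13092799 ≈ 31.398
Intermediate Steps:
o(v, j) = 2/(-13 - 9*v) (o(v, j) = 2/(-4 + (-9 - 9*v)) = 2/(-13 - 9*v))
K(T) = 10*T
(-426369 + 216627)/(K(-668) + o(-437, 651)) = (-426369 + 216627)/(10*(-668) + 2/(-13 - 9*(-437))) = -209742/(-6680 + 2/(-13 + 3933)) = -209742/(-6680 + 2/3920) = -209742/(-6680 + 2*(1/3920)) = -209742/(-6680 + 1/1960) = -209742/(-13092799/1960) = -209742*(-1960/13092799) = 411094320/13092799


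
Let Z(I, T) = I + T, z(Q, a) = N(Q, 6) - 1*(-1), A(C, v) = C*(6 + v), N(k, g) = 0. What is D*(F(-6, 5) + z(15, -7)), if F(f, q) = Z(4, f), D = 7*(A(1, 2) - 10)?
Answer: 14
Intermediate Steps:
z(Q, a) = 1 (z(Q, a) = 0 - 1*(-1) = 0 + 1 = 1)
D = -14 (D = 7*(1*(6 + 2) - 10) = 7*(1*8 - 10) = 7*(8 - 10) = 7*(-2) = -14)
F(f, q) = 4 + f
D*(F(-6, 5) + z(15, -7)) = -14*((4 - 6) + 1) = -14*(-2 + 1) = -14*(-1) = 14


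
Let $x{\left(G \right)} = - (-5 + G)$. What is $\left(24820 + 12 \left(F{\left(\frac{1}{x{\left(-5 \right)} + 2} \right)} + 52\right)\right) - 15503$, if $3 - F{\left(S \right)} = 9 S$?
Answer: $9968$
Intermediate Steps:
$x{\left(G \right)} = 5 - G$
$F{\left(S \right)} = 3 - 9 S$
$\left(24820 + 12 \left(F{\left(\frac{1}{x{\left(-5 \right)} + 2} \right)} + 52\right)\right) - 15503 = \left(24820 + 12 \left(\left(3 - \frac{9}{\left(5 - -5\right) + 2}\right) + 52\right)\right) - 15503 = \left(24820 + 12 \left(\left(3 - \frac{9}{\left(5 + 5\right) + 2}\right) + 52\right)\right) - 15503 = \left(24820 + 12 \left(\left(3 - \frac{9}{10 + 2}\right) + 52\right)\right) - 15503 = \left(24820 + 12 \left(\left(3 - \frac{9}{12}\right) + 52\right)\right) - 15503 = \left(24820 + 12 \left(\left(3 - \frac{3}{4}\right) + 52\right)\right) - 15503 = \left(24820 + 12 \left(\frac{9}{4} + 52\right)\right) - 15503 = \left(24820 + 12 \cdot \frac{217}{4}\right) - 15503 = \left(24820 + 651\right) - 15503 = 25471 - 15503 = 9968$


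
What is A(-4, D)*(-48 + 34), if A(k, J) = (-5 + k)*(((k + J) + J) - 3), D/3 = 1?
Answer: -126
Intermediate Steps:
D = 3 (D = 3*1 = 3)
A(k, J) = (-5 + k)*(-3 + k + 2*J) (A(k, J) = (-5 + k)*(((J + k) + J) - 3) = (-5 + k)*((k + 2*J) - 3) = (-5 + k)*(-3 + k + 2*J))
A(-4, D)*(-48 + 34) = (15 + (-4)² - 10*3 - 8*(-4) + 2*3*(-4))*(-48 + 34) = (15 + 16 - 30 + 32 - 24)*(-14) = 9*(-14) = -126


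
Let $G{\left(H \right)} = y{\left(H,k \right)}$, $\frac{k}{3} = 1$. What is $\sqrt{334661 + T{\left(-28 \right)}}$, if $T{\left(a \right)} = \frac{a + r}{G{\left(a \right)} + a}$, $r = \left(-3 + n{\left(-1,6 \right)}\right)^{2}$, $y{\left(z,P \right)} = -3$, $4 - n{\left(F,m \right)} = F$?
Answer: $\frac{\sqrt{321609965}}{31} \approx 578.5$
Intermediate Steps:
$k = 3$ ($k = 3 \cdot 1 = 3$)
$n{\left(F,m \right)} = 4 - F$
$G{\left(H \right)} = -3$
$r = 4$ ($r = \left(-3 + \left(4 - -1\right)\right)^{2} = \left(-3 + \left(4 + 1\right)\right)^{2} = \left(-3 + 5\right)^{2} = 2^{2} = 4$)
$T{\left(a \right)} = \frac{4 + a}{-3 + a}$ ($T{\left(a \right)} = \frac{a + 4}{-3 + a} = \frac{4 + a}{-3 + a}$)
$\sqrt{334661 + T{\left(-28 \right)}} = \sqrt{334661 + \frac{4 - 28}{-3 - 28}} = \sqrt{334661 + \frac{1}{-31} \left(-24\right)} = \sqrt{334661 - - \frac{24}{31}} = \sqrt{334661 + \frac{24}{31}} = \sqrt{\frac{10374515}{31}} = \frac{\sqrt{321609965}}{31}$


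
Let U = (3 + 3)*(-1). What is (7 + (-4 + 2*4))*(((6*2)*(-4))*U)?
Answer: 3168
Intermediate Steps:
U = -6 (U = 6*(-1) = -6)
(7 + (-4 + 2*4))*(((6*2)*(-4))*U) = (7 + (-4 + 2*4))*(((6*2)*(-4))*(-6)) = (7 + (-4 + 8))*((12*(-4))*(-6)) = (7 + 4)*(-48*(-6)) = 11*288 = 3168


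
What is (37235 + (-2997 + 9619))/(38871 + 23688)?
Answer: 4873/6951 ≈ 0.70105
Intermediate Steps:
(37235 + (-2997 + 9619))/(38871 + 23688) = (37235 + 6622)/62559 = 43857*(1/62559) = 4873/6951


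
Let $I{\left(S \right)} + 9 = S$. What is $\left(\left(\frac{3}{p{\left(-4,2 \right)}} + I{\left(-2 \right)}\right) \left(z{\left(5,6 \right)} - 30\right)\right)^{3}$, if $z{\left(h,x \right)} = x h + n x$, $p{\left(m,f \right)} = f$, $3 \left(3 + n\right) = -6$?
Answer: $23149125$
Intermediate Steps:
$n = -5$ ($n = -3 + \frac{1}{3} \left(-6\right) = -3 - 2 = -5$)
$I{\left(S \right)} = -9 + S$
$z{\left(h,x \right)} = - 5 x + h x$ ($z{\left(h,x \right)} = x h - 5 x = h x - 5 x = - 5 x + h x$)
$\left(\left(\frac{3}{p{\left(-4,2 \right)}} + I{\left(-2 \right)}\right) \left(z{\left(5,6 \right)} - 30\right)\right)^{3} = \left(\left(\frac{3}{2} - 11\right) \left(6 \left(-5 + 5\right) - 30\right)\right)^{3} = \left(\left(3 \cdot \frac{1}{2} - 11\right) \left(6 \cdot 0 - 30\right)\right)^{3} = \left(\left(\frac{3}{2} - 11\right) \left(0 - 30\right)\right)^{3} = \left(\left(- \frac{19}{2}\right) \left(-30\right)\right)^{3} = 285^{3} = 23149125$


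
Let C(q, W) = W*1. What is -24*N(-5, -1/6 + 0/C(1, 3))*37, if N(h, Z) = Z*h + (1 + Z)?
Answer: -1480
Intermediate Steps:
C(q, W) = W
N(h, Z) = 1 + Z + Z*h
-24*N(-5, -1/6 + 0/C(1, 3))*37 = -24*(1 + (-1/6 + 0/3) + (-1/6 + 0/3)*(-5))*37 = -24*(1 + (-1*1/6 + 0*(1/3)) + (-1*1/6 + 0*(1/3))*(-5))*37 = -24*(1 + (-1/6 + 0) + (-1/6 + 0)*(-5))*37 = -24*(1 - 1/6 - 1/6*(-5))*37 = -24*(1 - 1/6 + 5/6)*37 = -24*5/3*37 = -40*37 = -1480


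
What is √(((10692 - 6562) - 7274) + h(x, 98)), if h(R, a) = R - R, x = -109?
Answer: 2*I*√786 ≈ 56.071*I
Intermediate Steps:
h(R, a) = 0
√(((10692 - 6562) - 7274) + h(x, 98)) = √(((10692 - 6562) - 7274) + 0) = √((4130 - 7274) + 0) = √(-3144 + 0) = √(-3144) = 2*I*√786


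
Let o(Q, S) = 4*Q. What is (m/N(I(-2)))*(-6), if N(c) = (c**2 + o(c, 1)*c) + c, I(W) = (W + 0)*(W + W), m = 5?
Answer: -15/164 ≈ -0.091463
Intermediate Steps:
I(W) = 2*W**2 (I(W) = W*(2*W) = 2*W**2)
N(c) = c + 5*c**2 (N(c) = (c**2 + (4*c)*c) + c = (c**2 + 4*c**2) + c = 5*c**2 + c = c + 5*c**2)
(m/N(I(-2)))*(-6) = (5/(((2*(-2)**2)*(1 + 5*(2*(-2)**2)))))*(-6) = (5/(((2*4)*(1 + 5*(2*4)))))*(-6) = (5/((8*(1 + 5*8))))*(-6) = (5/((8*(1 + 40))))*(-6) = (5/((8*41)))*(-6) = (5/328)*(-6) = -15/164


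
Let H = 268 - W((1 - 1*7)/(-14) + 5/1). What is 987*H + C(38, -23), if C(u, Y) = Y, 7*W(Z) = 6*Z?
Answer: 1819303/7 ≈ 2.5990e+5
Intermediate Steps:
W(Z) = 6*Z/7 (W(Z) = (6*Z)/7 = 6*Z/7)
H = 12904/49 (H = 268 - 6*((1 - 1*7)/(-14) + 5/1)/7 = 268 - 6*((1 - 7)*(-1/14) + 5*1)/7 = 268 - 6*(-6*(-1/14) + 5)/7 = 268 - 6*(3/7 + 5)/7 = 268 - 6*38/(7*7) = 268 - 1*228/49 = 268 - 228/49 = 12904/49 ≈ 263.35)
987*H + C(38, -23) = 987*(12904/49) - 23 = 1819464/7 - 23 = 1819303/7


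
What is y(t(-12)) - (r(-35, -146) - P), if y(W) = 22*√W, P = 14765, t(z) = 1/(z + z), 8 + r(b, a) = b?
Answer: 14808 + 11*I*√6/6 ≈ 14808.0 + 4.4907*I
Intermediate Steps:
r(b, a) = -8 + b
t(z) = 1/(2*z)
y(t(-12)) - (r(-35, -146) - P) = 22*√((½)/(-12)) - ((-8 - 35) - 1*14765) = 22*√((½)*(-1/12)) - (-43 - 14765) = 22*√(-1/24) - 1*(-14808) = 22*(I*√6/12) + 14808 = 11*I*√6/6 + 14808 = 14808 + 11*I*√6/6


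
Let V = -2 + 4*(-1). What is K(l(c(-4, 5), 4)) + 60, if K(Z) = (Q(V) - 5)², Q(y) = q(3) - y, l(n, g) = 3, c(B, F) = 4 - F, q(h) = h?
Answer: 76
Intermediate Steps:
V = -6 (V = -2 - 4 = -6)
Q(y) = 3 - y
K(Z) = 16 (K(Z) = ((3 - 1*(-6)) - 5)² = ((3 + 6) - 5)² = (9 - 5)² = 4² = 16)
K(l(c(-4, 5), 4)) + 60 = 16 + 60 = 76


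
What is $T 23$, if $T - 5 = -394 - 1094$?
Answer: $-34109$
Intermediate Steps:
$T = -1483$ ($T = 5 - 1488 = -1483$)
$T 23 = \left(-1483\right) 23 = -34109$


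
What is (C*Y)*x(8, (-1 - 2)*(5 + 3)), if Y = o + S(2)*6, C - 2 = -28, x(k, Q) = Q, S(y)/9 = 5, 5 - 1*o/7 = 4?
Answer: 172848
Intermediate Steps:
o = 7 (o = 35 - 7*4 = 35 - 28 = 7)
S(y) = 45 (S(y) = 9*5 = 45)
C = -26 (C = 2 - 28 = -26)
Y = 277 (Y = 7 + 45*6 = 7 + 270 = 277)
(C*Y)*x(8, (-1 - 2)*(5 + 3)) = (-26*277)*((-1 - 2)*(5 + 3)) = -(-21606)*8 = -7202*(-24) = 172848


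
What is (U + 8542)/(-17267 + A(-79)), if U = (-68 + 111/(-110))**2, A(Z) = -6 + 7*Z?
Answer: -160981481/215694600 ≈ -0.74634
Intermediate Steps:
U = 57623281/12100 (U = (-68 + 111*(-1/110))**2 = (-68 - 111/110)**2 = (-7591/110)**2 = 57623281/12100 ≈ 4762.3)
(U + 8542)/(-17267 + A(-79)) = (57623281/12100 + 8542)/(-17267 + (-6 + 7*(-79))) = 160981481/(12100*(-17267 + (-6 - 553))) = 160981481/(12100*(-17267 - 559)) = (160981481/12100)/(-17826) = (160981481/12100)*(-1/17826) = -160981481/215694600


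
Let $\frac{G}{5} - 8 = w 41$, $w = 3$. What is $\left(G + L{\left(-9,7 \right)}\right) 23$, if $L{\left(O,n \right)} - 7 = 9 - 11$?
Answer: $15180$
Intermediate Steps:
$L{\left(O,n \right)} = 5$ ($L{\left(O,n \right)} = 7 + \left(9 - 11\right) = 7 - 2 = 5$)
$G = 655$ ($G = 40 + 5 \cdot 3 \cdot 41 = 40 + 5 \cdot 123 = 40 + 615 = 655$)
$\left(G + L{\left(-9,7 \right)}\right) 23 = \left(655 + 5\right) 23 = 660 \cdot 23 = 15180$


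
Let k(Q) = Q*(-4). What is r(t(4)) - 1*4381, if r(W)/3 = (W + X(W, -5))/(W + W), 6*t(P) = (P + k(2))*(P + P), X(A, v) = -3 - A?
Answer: -140165/32 ≈ -4380.2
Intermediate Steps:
k(Q) = -4*Q
t(P) = P*(-8 + P)/3 (t(P) = ((P - 4*2)*(P + P))/6 = ((P - 8)*(2*P))/6 = ((-8 + P)*(2*P))/6 = (2*P*(-8 + P))/6 = P*(-8 + P)/3)
r(W) = -9/(2*W) (r(W) = 3*((W + (-3 - W))/(W + W)) = 3*(-3*1/(2*W)) = 3*(-3/(2*W)) = -9/(2*W))
r(t(4)) - 1*4381 = -9*3/(4*(-8 + 4))/2 - 1*4381 = -9/(2*((⅓)*4*(-4))) - 4381 = -9/(2*(-16/3)) - 4381 = -9/2*(-3/16) - 4381 = 27/32 - 4381 = -140165/32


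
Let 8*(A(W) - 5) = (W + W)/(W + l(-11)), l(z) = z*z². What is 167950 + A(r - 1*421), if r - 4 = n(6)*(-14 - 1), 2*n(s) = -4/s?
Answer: 292745668/1743 ≈ 1.6796e+5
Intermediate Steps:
n(s) = -2/s (n(s) = (-4/s)/2 = -2/s)
l(z) = z³
r = 9 (r = 4 + (-2/6)*(-14 - 1) = 4 - 2*⅙*(-15) = 4 - ⅓*(-15) = 4 + 5 = 9)
A(W) = 5 + W/(4*(-1331 + W)) (A(W) = 5 + ((W + W)/(W + (-11)³))/8 = 5 + ((2*W)/(W - 1331))/8 = 5 + ((2*W)/(-1331 + W))/8 = 5 + (2*W/(-1331 + W))/8 = 5 + W/(4*(-1331 + W)))
167950 + A(r - 1*421) = 167950 + (-26620 + 21*(9 - 1*421))/(4*(-1331 + (9 - 1*421))) = 167950 + (-26620 + 21*(9 - 421))/(4*(-1331 + (9 - 421))) = 167950 + (-26620 + 21*(-412))/(4*(-1331 - 412)) = 167950 + (¼)*(-26620 - 8652)/(-1743) = 167950 + (¼)*(-1/1743)*(-35272) = 167950 + 8818/1743 = 292745668/1743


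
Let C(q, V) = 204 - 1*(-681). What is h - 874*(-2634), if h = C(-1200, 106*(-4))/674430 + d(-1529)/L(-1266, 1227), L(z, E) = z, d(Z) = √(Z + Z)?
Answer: 103507739651/44962 - I*√3058/1266 ≈ 2.3021e+6 - 0.04368*I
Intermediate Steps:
d(Z) = √2*√Z (d(Z) = √(2*Z) = √2*√Z)
C(q, V) = 885 (C(q, V) = 204 + 681 = 885)
h = 59/44962 - I*√3058/1266 (h = 885/674430 + (√2*√(-1529))/(-1266) = 885*(1/674430) + (√2*(I*√1529))*(-1/1266) = 59/44962 + (I*√3058)*(-1/1266) = 59/44962 - I*√3058/1266 ≈ 0.0013122 - 0.04368*I)
h - 874*(-2634) = (59/44962 - I*√3058/1266) - 874*(-2634) = (59/44962 - I*√3058/1266) + 2302116 = 103507739651/44962 - I*√3058/1266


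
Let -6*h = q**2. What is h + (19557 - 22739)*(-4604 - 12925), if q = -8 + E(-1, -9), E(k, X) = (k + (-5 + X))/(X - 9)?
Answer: 12047890199/216 ≈ 5.5777e+7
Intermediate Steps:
E(k, X) = (-5 + X + k)/(-9 + X)
q = -43/6 (q = -8 + (-5 - 9 - 1)/(-9 - 9) = -8 - 15/(-18) = -8 - 1/18*(-15) = -8 + 5/6 = -43/6 ≈ -7.1667)
h = -1849/216 (h = -(-43/6)**2/6 = -1/6*1849/36 = -1849/216 ≈ -8.5602)
h + (19557 - 22739)*(-4604 - 12925) = -1849/216 + (19557 - 22739)*(-4604 - 12925) = -1849/216 - 3182*(-17529) = -1849/216 + 55777278 = 12047890199/216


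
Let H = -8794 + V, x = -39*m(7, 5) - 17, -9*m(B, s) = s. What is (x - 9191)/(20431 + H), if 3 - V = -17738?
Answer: -27559/88134 ≈ -0.31269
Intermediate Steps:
V = 17741 (V = 3 - 1*(-17738) = 3 + 17738 = 17741)
m(B, s) = -s/9
x = 14/3 (x = -(-13)*5/3 - 17 = -39*(-5/9) - 17 = 65/3 - 17 = 14/3 ≈ 4.6667)
H = 8947 (H = -8794 + 17741 = 8947)
(x - 9191)/(20431 + H) = (14/3 - 9191)/(20431 + 8947) = -27559/3/29378 = -27559/3*1/29378 = -27559/88134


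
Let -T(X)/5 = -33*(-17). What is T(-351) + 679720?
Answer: 676915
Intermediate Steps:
T(X) = -2805 (T(X) = -(-165)*(-17) = -5*561 = -2805)
T(-351) + 679720 = -2805 + 679720 = 676915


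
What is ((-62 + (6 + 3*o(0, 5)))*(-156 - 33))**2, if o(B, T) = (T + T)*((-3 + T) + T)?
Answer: 847159236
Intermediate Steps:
o(B, T) = 2*T*(-3 + 2*T) (o(B, T) = (2*T)*(-3 + 2*T) = 2*T*(-3 + 2*T))
((-62 + (6 + 3*o(0, 5)))*(-156 - 33))**2 = ((-62 + (6 + 3*(2*5*(-3 + 2*5))))*(-156 - 33))**2 = ((-62 + (6 + 3*(2*5*(-3 + 10))))*(-189))**2 = ((-62 + (6 + 3*(2*5*7)))*(-189))**2 = ((-62 + (6 + 3*70))*(-189))**2 = ((-62 + (6 + 210))*(-189))**2 = ((-62 + 216)*(-189))**2 = (154*(-189))**2 = (-29106)**2 = 847159236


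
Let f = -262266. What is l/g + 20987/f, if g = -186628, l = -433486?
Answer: 13721484680/6118272381 ≈ 2.2427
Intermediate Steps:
l/g + 20987/f = -433486/(-186628) + 20987/(-262266) = -433486*(-1/186628) + 20987*(-1/262266) = 216743/93314 - 20987/262266 = 13721484680/6118272381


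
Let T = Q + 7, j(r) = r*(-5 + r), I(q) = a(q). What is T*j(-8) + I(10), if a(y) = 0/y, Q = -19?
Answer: -1248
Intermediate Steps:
a(y) = 0
I(q) = 0
T = -12 (T = -19 + 7 = -12)
T*j(-8) + I(10) = -(-96)*(-5 - 8) + 0 = -(-96)*(-13) + 0 = -12*104 + 0 = -1248 + 0 = -1248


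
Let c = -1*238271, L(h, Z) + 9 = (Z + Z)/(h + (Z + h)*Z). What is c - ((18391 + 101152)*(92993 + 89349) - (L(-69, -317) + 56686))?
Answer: -2665729520751534/122293 ≈ -2.1798e+10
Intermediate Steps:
L(h, Z) = -9 + 2*Z/(h + Z*(Z + h)) (L(h, Z) = -9 + (Z + Z)/(h + (Z + h)*Z) = -9 + (2*Z)/(h + Z*(Z + h)) = -9 + 2*Z/(h + Z*(Z + h)))
c = -238271
c - ((18391 + 101152)*(92993 + 89349) - (L(-69, -317) + 56686)) = -238271 - ((18391 + 101152)*(92993 + 89349) - ((-9*(-69) - 9*(-317)² + 2*(-317) - 9*(-317)*(-69))/(-69 + (-317)² - 317*(-69)) + 56686)) = -238271 - (119543*182342 - ((621 - 9*100489 - 634 - 196857)/(-69 + 100489 + 21873) + 56686)) = -238271 - (21797709706 - ((621 - 904401 - 634 - 196857)/122293 + 56686)) = -238271 - (21797709706 - ((1/122293)*(-1101271) + 56686)) = -238271 - (21797709706 - (-1101271/122293 + 56686)) = -238271 - (21797709706 - 1*6931199727/122293) = -238271 - (21797709706 - 6931199727/122293) = -238271 - 1*2665700381876131/122293 = -238271 - 2665700381876131/122293 = -2665729520751534/122293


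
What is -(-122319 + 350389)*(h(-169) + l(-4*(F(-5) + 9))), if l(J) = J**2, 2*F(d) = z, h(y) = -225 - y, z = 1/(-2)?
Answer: -266613830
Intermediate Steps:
z = -1/2 ≈ -0.50000
F(d) = -1/4 (F(d) = (1/2)*(-1/2) = -1/4)
-(-122319 + 350389)*(h(-169) + l(-4*(F(-5) + 9))) = -(-122319 + 350389)*((-225 - 1*(-169)) + (-4*(-1/4 + 9))**2) = -228070*((-225 + 169) + (-4*35/4)**2) = -228070*(-56 + (-35)**2) = -228070*(-56 + 1225) = -228070*1169 = -1*266613830 = -266613830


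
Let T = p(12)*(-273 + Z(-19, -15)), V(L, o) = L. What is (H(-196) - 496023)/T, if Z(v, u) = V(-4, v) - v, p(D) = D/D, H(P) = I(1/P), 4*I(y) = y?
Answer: 388882033/202272 ≈ 1922.6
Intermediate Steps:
I(y) = y/4
H(P) = 1/(4*P)
p(D) = 1
Z(v, u) = -4 - v
T = -258 (T = 1*(-273 + (-4 - 1*(-19))) = 1*(-273 + (-4 + 19)) = 1*(-273 + 15) = 1*(-258) = -258)
(H(-196) - 496023)/T = ((¼)/(-196) - 496023)/(-258) = ((¼)*(-1/196) - 496023)*(-1/258) = (-1/784 - 496023)*(-1/258) = -388882033/784*(-1/258) = 388882033/202272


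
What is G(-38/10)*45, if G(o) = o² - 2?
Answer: 2799/5 ≈ 559.80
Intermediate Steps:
G(o) = -2 + o²
G(-38/10)*45 = (-2 + (-38/10)²)*45 = (-2 + (-38*⅒)²)*45 = (-2 + (-19/5)²)*45 = (-2 + 361/25)*45 = (311/25)*45 = 2799/5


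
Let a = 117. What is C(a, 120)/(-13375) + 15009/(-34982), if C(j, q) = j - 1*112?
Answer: -40184057/93576850 ≈ -0.42942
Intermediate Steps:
C(j, q) = -112 + j (C(j, q) = j - 112 = -112 + j)
C(a, 120)/(-13375) + 15009/(-34982) = (-112 + 117)/(-13375) + 15009/(-34982) = 5*(-1/13375) + 15009*(-1/34982) = -1/2675 - 15009/34982 = -40184057/93576850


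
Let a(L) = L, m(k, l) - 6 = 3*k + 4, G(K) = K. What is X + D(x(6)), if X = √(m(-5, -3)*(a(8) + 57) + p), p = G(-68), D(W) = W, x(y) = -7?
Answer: -7 + I*√393 ≈ -7.0 + 19.824*I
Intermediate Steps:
m(k, l) = 10 + 3*k (m(k, l) = 6 + (3*k + 4) = 6 + (4 + 3*k) = 10 + 3*k)
p = -68
X = I*√393 (X = √((10 + 3*(-5))*(8 + 57) - 68) = √((10 - 15)*65 - 68) = √(-5*65 - 68) = √(-325 - 68) = √(-393) = I*√393 ≈ 19.824*I)
X + D(x(6)) = I*√393 - 7 = -7 + I*√393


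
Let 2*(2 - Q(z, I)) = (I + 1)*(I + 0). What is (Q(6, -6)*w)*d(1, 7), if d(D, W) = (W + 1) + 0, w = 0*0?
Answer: 0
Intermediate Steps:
Q(z, I) = 2 - I*(1 + I)/2 (Q(z, I) = 2 - (I + 1)*(I + 0)/2 = 2 - (1 + I)*I/2 = 2 - I*(1 + I)/2)
w = 0
d(D, W) = 1 + W (d(D, W) = (1 + W) + 0 = 1 + W)
(Q(6, -6)*w)*d(1, 7) = ((2 - ½*(-6) - ½*(-6)²)*0)*(1 + 7) = ((2 + 3 - ½*36)*0)*8 = ((2 + 3 - 18)*0)*8 = -13*0*8 = 0*8 = 0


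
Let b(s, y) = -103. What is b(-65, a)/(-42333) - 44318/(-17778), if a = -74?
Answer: 3038746/1217793 ≈ 2.4953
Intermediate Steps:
b(-65, a)/(-42333) - 44318/(-17778) = -103/(-42333) - 44318/(-17778) = -103*(-1/42333) - 44318*(-1/17778) = 1/411 + 22159/8889 = 3038746/1217793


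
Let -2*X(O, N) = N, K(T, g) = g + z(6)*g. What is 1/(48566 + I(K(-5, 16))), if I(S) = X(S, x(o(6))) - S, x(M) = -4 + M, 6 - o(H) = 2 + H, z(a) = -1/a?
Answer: 3/145667 ≈ 2.0595e-5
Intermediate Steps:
o(H) = 4 - H (o(H) = 6 - (2 + H) = 6 + (-2 - H) = 4 - H)
K(T, g) = 5*g/6 (K(T, g) = g + (-1/6)*g = g + (-1*⅙)*g = g - g/6 = 5*g/6)
X(O, N) = -N/2
I(S) = 3 - S (I(S) = -(-4 + (4 - 1*6))/2 - S = -(-4 + (4 - 6))/2 - S = -(-4 - 2)/2 - S = -½*(-6) - S = 3 - S)
1/(48566 + I(K(-5, 16))) = 1/(48566 + (3 - 5*16/6)) = 1/(48566 + (3 - 1*40/3)) = 1/(48566 + (3 - 40/3)) = 1/(48566 - 31/3) = 1/(145667/3) = 3/145667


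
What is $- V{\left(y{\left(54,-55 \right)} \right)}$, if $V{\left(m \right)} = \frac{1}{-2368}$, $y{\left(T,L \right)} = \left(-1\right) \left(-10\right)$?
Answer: $\frac{1}{2368} \approx 0.0004223$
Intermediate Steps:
$y{\left(T,L \right)} = 10$
$V{\left(m \right)} = - \frac{1}{2368}$
$- V{\left(y{\left(54,-55 \right)} \right)} = \left(-1\right) \left(- \frac{1}{2368}\right) = \frac{1}{2368}$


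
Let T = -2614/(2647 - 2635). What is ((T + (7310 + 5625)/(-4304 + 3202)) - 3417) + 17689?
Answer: 23212135/1653 ≈ 14042.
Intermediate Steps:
T = -1307/6 (T = -2614/12 = -2614*1/12 = -1307/6 ≈ -217.83)
((T + (7310 + 5625)/(-4304 + 3202)) - 3417) + 17689 = ((-1307/6 + (7310 + 5625)/(-4304 + 3202)) - 3417) + 17689 = ((-1307/6 + 12935/(-1102)) - 3417) + 17689 = ((-1307/6 + 12935*(-1/1102)) - 3417) + 17689 = ((-1307/6 - 12935/1102) - 3417) + 17689 = (-379481/1653 - 3417) + 17689 = -6027782/1653 + 17689 = 23212135/1653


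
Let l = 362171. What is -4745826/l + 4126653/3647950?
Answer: -15817981913037/1321181699450 ≈ -11.973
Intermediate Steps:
-4745826/l + 4126653/3647950 = -4745826/362171 + 4126653/3647950 = -15817981913037/1321181699450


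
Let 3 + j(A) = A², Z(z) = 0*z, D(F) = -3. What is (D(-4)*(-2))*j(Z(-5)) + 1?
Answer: -17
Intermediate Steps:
Z(z) = 0
j(A) = -3 + A²
(D(-4)*(-2))*j(Z(-5)) + 1 = (-3*(-2))*(-3 + 0²) + 1 = 6*(-3 + 0) + 1 = 6*(-3) + 1 = -18 + 1 = -17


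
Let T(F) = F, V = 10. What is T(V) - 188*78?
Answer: -14654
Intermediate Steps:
T(V) - 188*78 = 10 - 188*78 = 10 - 14664 = -14654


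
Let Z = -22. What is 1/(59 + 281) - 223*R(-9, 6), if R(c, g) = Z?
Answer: 1668041/340 ≈ 4906.0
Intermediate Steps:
R(c, g) = -22
1/(59 + 281) - 223*R(-9, 6) = 1/(59 + 281) - 223*(-22) = 1/340 + 4906 = 1668041/340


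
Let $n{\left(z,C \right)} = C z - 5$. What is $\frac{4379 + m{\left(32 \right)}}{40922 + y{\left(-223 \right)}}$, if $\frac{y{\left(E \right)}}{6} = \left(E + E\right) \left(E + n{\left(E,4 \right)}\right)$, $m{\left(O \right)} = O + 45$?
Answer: $\frac{2228}{1519021} \approx 0.0014667$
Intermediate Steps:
$n{\left(z,C \right)} = -5 + C z$
$m{\left(O \right)} = 45 + O$
$y{\left(E \right)} = 12 E \left(-5 + 5 E\right)$ ($y{\left(E \right)} = 6 \left(E + E\right) \left(E + \left(-5 + 4 E\right)\right) = 6 \cdot 2 E \left(-5 + 5 E\right) = 12 E \left(-5 + 5 E\right)$)
$\frac{4379 + m{\left(32 \right)}}{40922 + y{\left(-223 \right)}} = \frac{4379 + \left(45 + 32\right)}{40922 + 60 \left(-223\right) \left(-1 - 223\right)} = \frac{4379 + 77}{40922 + 60 \left(-223\right) \left(-224\right)} = \frac{4456}{40922 + 2997120} = \frac{4456}{3038042} = 4456 \cdot \frac{1}{3038042} = \frac{2228}{1519021}$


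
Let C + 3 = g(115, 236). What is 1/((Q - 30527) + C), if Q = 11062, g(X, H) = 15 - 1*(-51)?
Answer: -1/19402 ≈ -5.1541e-5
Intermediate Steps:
g(X, H) = 66 (g(X, H) = 15 + 51 = 66)
C = 63 (C = -3 + 66 = 63)
1/((Q - 30527) + C) = 1/((11062 - 30527) + 63) = 1/(-19465 + 63) = 1/(-19402) = -1/19402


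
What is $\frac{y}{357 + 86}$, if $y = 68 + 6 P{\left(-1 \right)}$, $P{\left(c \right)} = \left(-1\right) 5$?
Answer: $\frac{38}{443} \approx 0.085779$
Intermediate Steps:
$P{\left(c \right)} = -5$
$y = 38$ ($y = 68 + 6 \left(-5\right) = 68 - 30 = 38$)
$\frac{y}{357 + 86} = \frac{1}{357 + 86} \cdot 38 = \frac{1}{443} \cdot 38 = \frac{38}{443}$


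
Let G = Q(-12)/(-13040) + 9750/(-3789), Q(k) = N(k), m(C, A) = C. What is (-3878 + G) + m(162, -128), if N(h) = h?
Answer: -15310775291/4117380 ≈ -3718.6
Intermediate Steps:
Q(k) = k
G = -10591211/4117380 (G = -12/(-13040) + 9750/(-3789) = -12*(-1/13040) + 9750*(-1/3789) = 3/3260 - 3250/1263 = -10591211/4117380 ≈ -2.5723)
(-3878 + G) + m(162, -128) = (-3878 - 10591211/4117380) + 162 = -15977790851/4117380 + 162 = -15310775291/4117380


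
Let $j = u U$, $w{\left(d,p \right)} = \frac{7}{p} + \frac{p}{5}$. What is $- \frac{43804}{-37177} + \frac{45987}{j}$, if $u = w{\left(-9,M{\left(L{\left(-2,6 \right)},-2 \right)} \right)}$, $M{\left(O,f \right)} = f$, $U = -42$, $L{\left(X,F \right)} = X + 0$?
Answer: $\frac{8697233}{30849} \approx 281.93$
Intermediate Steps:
$L{\left(X,F \right)} = X$
$w{\left(d,p \right)} = \frac{7}{p} + \frac{p}{5}$ ($w{\left(d,p \right)} = \frac{7}{p} + p \frac{1}{5} = \frac{7}{p} + \frac{p}{5}$)
$u = - \frac{39}{10}$ ($u = \frac{7}{-2} + \frac{1}{5} \left(-2\right) = 7 \left(- \frac{1}{2}\right) - \frac{2}{5} = - \frac{7}{2} - \frac{2}{5} = - \frac{39}{10} \approx -3.9$)
$j = \frac{819}{5}$ ($j = \left(- \frac{39}{10}\right) \left(-42\right) = \frac{819}{5} \approx 163.8$)
$- \frac{43804}{-37177} + \frac{45987}{j} = - \frac{43804}{-37177} + \frac{45987}{\frac{819}{5}} = \left(-43804\right) \left(- \frac{1}{37177}\right) + 45987 \cdot \frac{5}{819} = \frac{932}{791} + \frac{76645}{273} = \frac{8697233}{30849}$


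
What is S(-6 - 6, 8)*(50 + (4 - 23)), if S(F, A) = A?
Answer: 248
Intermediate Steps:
S(-6 - 6, 8)*(50 + (4 - 23)) = 8*(50 + (4 - 23)) = 8*(50 - 19) = 8*31 = 248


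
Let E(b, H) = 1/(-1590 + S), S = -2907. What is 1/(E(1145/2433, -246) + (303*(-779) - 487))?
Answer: -4497/1063648429 ≈ -4.2279e-6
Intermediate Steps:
E(b, H) = -1/4497 (E(b, H) = 1/(-1590 - 2907) = 1/(-4497) = -1/4497)
1/(E(1145/2433, -246) + (303*(-779) - 487)) = 1/(-1/4497 + (303*(-779) - 487)) = 1/(-1/4497 + (-236037 - 487)) = 1/(-1/4497 - 236524) = 1/(-1063648429/4497) = -4497/1063648429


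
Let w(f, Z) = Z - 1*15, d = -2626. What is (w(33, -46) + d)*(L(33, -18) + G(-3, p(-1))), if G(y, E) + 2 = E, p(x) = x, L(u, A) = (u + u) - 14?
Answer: -131663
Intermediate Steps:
w(f, Z) = -15 + Z (w(f, Z) = Z - 15 = -15 + Z)
L(u, A) = -14 + 2*u (L(u, A) = 2*u - 14 = -14 + 2*u)
G(y, E) = -2 + E
(w(33, -46) + d)*(L(33, -18) + G(-3, p(-1))) = ((-15 - 46) - 2626)*((-14 + 2*33) + (-2 - 1)) = (-61 - 2626)*((-14 + 66) - 3) = -2687*(52 - 3) = -2687*49 = -131663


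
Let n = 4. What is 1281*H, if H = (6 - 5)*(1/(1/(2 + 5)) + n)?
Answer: 14091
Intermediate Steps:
H = 11 (H = (6 - 5)*(1/(1/(2 + 5)) + 4) = 1*(1/(1/7) + 4) = 1*(1/(⅐) + 4) = 1*(7 + 4) = 1*11 = 11)
1281*H = 1281*11 = 14091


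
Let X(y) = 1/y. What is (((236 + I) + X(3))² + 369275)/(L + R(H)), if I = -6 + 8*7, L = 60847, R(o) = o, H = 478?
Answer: 4061356/551925 ≈ 7.3585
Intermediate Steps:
I = 50 (I = -6 + 56 = 50)
(((236 + I) + X(3))² + 369275)/(L + R(H)) = (((236 + 50) + 1/3)² + 369275)/(60847 + 478) = ((286 + ⅓)² + 369275)/61325 = ((859/3)² + 369275)*(1/61325) = (737881/9 + 369275)*(1/61325) = (4061356/9)*(1/61325) = 4061356/551925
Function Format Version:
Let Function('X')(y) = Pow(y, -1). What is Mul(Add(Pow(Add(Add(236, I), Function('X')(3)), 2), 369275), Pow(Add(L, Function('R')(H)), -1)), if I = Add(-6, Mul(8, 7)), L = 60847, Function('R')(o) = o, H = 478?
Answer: Rational(4061356, 551925) ≈ 7.3585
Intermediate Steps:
I = 50 (I = Add(-6, 56) = 50)
Mul(Add(Pow(Add(Add(236, I), Function('X')(3)), 2), 369275), Pow(Add(L, Function('R')(H)), -1)) = Mul(Add(Pow(Add(Add(236, 50), Pow(3, -1)), 2), 369275), Pow(Add(60847, 478), -1)) = Mul(Add(Pow(Add(286, Rational(1, 3)), 2), 369275), Pow(61325, -1)) = Mul(Add(Pow(Rational(859, 3), 2), 369275), Rational(1, 61325)) = Mul(Add(Rational(737881, 9), 369275), Rational(1, 61325)) = Mul(Rational(4061356, 9), Rational(1, 61325)) = Rational(4061356, 551925)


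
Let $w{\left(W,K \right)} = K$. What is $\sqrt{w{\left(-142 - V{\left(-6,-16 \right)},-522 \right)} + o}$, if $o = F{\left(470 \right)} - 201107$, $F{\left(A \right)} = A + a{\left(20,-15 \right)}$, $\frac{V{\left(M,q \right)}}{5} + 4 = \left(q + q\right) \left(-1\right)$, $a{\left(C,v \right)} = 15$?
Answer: $34 i \sqrt{174} \approx 448.49 i$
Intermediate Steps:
$V{\left(M,q \right)} = -20 - 10 q$ ($V{\left(M,q \right)} = -20 + 5 \left(q + q\right) \left(-1\right) = -20 + 5 \cdot 2 q \left(-1\right) = -20 + 5 \left(- 2 q\right) = -20 - 10 q$)
$F{\left(A \right)} = 15 + A$ ($F{\left(A \right)} = A + 15 = 15 + A$)
$o = -200622$ ($o = \left(15 + 470\right) - 201107 = 485 - 201107 = -200622$)
$\sqrt{w{\left(-142 - V{\left(-6,-16 \right)},-522 \right)} + o} = \sqrt{-522 - 200622} = \sqrt{-201144} = 34 i \sqrt{174}$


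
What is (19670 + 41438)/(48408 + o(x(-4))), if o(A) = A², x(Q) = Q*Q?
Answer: 15277/12166 ≈ 1.2557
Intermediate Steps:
x(Q) = Q²
(19670 + 41438)/(48408 + o(x(-4))) = (19670 + 41438)/(48408 + ((-4)²)²) = 61108/(48408 + 16²) = 61108/(48408 + 256) = 61108/48664 = 61108*(1/48664) = 15277/12166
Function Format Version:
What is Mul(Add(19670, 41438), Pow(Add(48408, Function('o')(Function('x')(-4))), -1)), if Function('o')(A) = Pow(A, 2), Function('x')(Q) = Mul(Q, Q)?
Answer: Rational(15277, 12166) ≈ 1.2557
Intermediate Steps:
Function('x')(Q) = Pow(Q, 2)
Mul(Add(19670, 41438), Pow(Add(48408, Function('o')(Function('x')(-4))), -1)) = Mul(Add(19670, 41438), Pow(Add(48408, Pow(Pow(-4, 2), 2)), -1)) = Mul(61108, Pow(Add(48408, Pow(16, 2)), -1)) = Mul(61108, Pow(Add(48408, 256), -1)) = Mul(61108, Pow(48664, -1)) = Mul(61108, Rational(1, 48664)) = Rational(15277, 12166)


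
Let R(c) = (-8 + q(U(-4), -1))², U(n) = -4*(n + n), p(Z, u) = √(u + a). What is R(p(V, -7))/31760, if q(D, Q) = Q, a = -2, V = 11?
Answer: 81/31760 ≈ 0.0025504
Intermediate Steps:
p(Z, u) = √(-2 + u) (p(Z, u) = √(u - 2) = √(-2 + u))
U(n) = -8*n
R(c) = 81 (R(c) = (-8 - 1)² = (-9)² = 81)
R(p(V, -7))/31760 = 81/31760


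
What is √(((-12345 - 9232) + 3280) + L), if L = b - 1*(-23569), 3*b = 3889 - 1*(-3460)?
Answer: √69495/3 ≈ 87.873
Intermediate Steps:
b = 7349/3 (b = (3889 - 1*(-3460))/3 = (3889 + 3460)/3 = (⅓)*7349 = 7349/3 ≈ 2449.7)
L = 78056/3 (L = 7349/3 - 1*(-23569) = 7349/3 + 23569 = 78056/3 ≈ 26019.)
√(((-12345 - 9232) + 3280) + L) = √(((-12345 - 9232) + 3280) + 78056/3) = √((-21577 + 3280) + 78056/3) = √(-18297 + 78056/3) = √(23165/3) = √69495/3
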